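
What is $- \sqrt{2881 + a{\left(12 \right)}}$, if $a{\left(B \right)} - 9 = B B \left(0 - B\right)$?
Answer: $- \sqrt{1162} \approx -34.088$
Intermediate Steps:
$a{\left(B \right)} = 9 - B^{3}$ ($a{\left(B \right)} = 9 + B B \left(0 - B\right) = 9 + B^{2} \left(- B\right) = 9 - B^{3}$)
$- \sqrt{2881 + a{\left(12 \right)}} = - \sqrt{2881 + \left(9 - 12^{3}\right)} = - \sqrt{2881 + \left(9 - 1728\right)} = - \sqrt{2881 - 1719} = - \sqrt{1162}$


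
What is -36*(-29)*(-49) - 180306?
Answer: -231462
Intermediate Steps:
-36*(-29)*(-49) - 180306 = 1044*(-49) - 180306 = -51156 - 180306 = -231462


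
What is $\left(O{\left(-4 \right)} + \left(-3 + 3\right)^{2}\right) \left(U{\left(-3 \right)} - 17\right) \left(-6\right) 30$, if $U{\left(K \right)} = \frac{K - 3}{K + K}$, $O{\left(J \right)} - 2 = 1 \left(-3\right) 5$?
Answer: $-37440$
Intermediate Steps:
$O{\left(J \right)} = -13$ ($O{\left(J \right)} = 2 + 1 \left(-3\right) 5 = 2 - 15 = -13$)
$U{\left(K \right)} = \frac{-3 + K}{2 K}$
$\left(O{\left(-4 \right)} + \left(-3 + 3\right)^{2}\right) \left(U{\left(-3 \right)} - 17\right) \left(-6\right) 30 = \left(-13 + \left(-3 + 3\right)^{2}\right) \left(\frac{-3 - 3}{2 \left(-3\right)} - 17\right) \left(-6\right) 30 = \left(-13 + 0^{2}\right) \left(\frac{1}{2} \left(- \frac{1}{3}\right) \left(-6\right) - 17\right) \left(-6\right) 30 = \left(-13 + 0\right) \left(1 - 17\right) \left(-6\right) 30 = \left(-13\right) \left(-16\right) \left(-6\right) 30 = 208 \left(-6\right) 30 = \left(-1248\right) 30 = -37440$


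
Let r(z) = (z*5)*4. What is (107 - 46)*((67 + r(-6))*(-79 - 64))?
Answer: 462319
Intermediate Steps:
r(z) = 20*z (r(z) = (5*z)*4 = 20*z)
(107 - 46)*((67 + r(-6))*(-79 - 64)) = (107 - 46)*((67 + 20*(-6))*(-79 - 64)) = 61*((67 - 120)*(-143)) = 61*(-53*(-143)) = 61*7579 = 462319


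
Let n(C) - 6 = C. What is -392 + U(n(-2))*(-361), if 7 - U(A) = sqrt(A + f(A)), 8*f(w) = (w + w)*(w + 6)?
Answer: -2919 + 361*sqrt(14) ≈ -1568.3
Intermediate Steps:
f(w) = w*(6 + w)/4 (f(w) = ((w + w)*(w + 6))/8 = ((2*w)*(6 + w))/8 = (2*w*(6 + w))/8 = w*(6 + w)/4)
n(C) = 6 + C
U(A) = 7 - sqrt(A + A*(6 + A)/4)
-392 + U(n(-2))*(-361) = -392 + (7 - sqrt(6 - 2)*sqrt(10 + (6 - 2))/2)*(-361) = -392 + (7 - 2*sqrt(10 + 4)/2)*(-361) = -392 + (7 - 2*sqrt(14)/2)*(-361) = -392 + (7 - sqrt(14))*(-361) = -392 + (-2527 + 361*sqrt(14)) = -2919 + 361*sqrt(14)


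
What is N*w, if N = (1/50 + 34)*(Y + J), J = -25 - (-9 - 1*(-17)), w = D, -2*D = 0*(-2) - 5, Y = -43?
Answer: -32319/5 ≈ -6463.8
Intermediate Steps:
D = 5/2 (D = -(0*(-2) - 5)/2 = -(0 - 5)/2 = -½*(-5) = 5/2 ≈ 2.5000)
w = 5/2 ≈ 2.5000
J = -33 (J = -25 - (-9 + 17) = -25 - 1*8 = -25 - 8 = -33)
N = -64638/25 (N = (1/50 + 34)*(-43 - 33) = (1/50 + 34)*(-76) = (1701/50)*(-76) = -64638/25 ≈ -2585.5)
N*w = -64638/25*5/2 = -32319/5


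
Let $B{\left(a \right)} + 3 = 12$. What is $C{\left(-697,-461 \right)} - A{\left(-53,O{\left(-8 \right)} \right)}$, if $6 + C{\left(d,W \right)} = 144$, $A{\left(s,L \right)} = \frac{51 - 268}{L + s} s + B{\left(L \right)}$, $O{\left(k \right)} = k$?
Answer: $\frac{19370}{61} \approx 317.54$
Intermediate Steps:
$B{\left(a \right)} = 9$ ($B{\left(a \right)} = -3 + 12 = 9$)
$A{\left(s,L \right)} = 9 - \frac{217 s}{L + s}$ ($A{\left(s,L \right)} = \frac{51 - 268}{L + s} s + 9 = - \frac{217}{L + s} s + 9 = - \frac{217 s}{L + s} + 9 = 9 - \frac{217 s}{L + s}$)
$C{\left(d,W \right)} = 138$ ($C{\left(d,W \right)} = -6 + 144 = 138$)
$C{\left(-697,-461 \right)} - A{\left(-53,O{\left(-8 \right)} \right)} = 138 - \frac{\left(-208\right) \left(-53\right) + 9 \left(-8\right)}{-8 - 53} = 138 - \frac{11024 - 72}{-61} = 138 - \left(- \frac{1}{61}\right) 10952 = 138 - - \frac{10952}{61} = 138 + \frac{10952}{61} = \frac{19370}{61}$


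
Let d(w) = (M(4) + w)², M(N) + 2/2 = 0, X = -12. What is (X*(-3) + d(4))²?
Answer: 2025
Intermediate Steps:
M(N) = -1 (M(N) = -1 + 0 = -1)
d(w) = (-1 + w)²
(X*(-3) + d(4))² = (-12*(-3) + (-1 + 4)²)² = (36 + 3²)² = (36 + 9)² = 45² = 2025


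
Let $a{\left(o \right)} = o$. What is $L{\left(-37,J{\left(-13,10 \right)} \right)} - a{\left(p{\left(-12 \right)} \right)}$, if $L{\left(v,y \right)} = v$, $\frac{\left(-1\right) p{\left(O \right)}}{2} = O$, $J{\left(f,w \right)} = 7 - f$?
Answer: $-61$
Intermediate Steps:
$p{\left(O \right)} = - 2 O$
$L{\left(-37,J{\left(-13,10 \right)} \right)} - a{\left(p{\left(-12 \right)} \right)} = -37 - \left(-2\right) \left(-12\right) = -37 - 24 = -61$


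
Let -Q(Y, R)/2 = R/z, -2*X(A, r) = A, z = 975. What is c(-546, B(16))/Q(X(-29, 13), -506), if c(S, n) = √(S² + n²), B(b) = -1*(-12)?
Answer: 2925*√8285/506 ≈ 526.16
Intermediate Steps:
X(A, r) = -A/2
B(b) = 12
Q(Y, R) = -2*R/975
c(-546, B(16))/Q(X(-29, 13), -506) = √((-546)² + 12²)/((-2/975*(-506))) = √(298116 + 144)/(1012/975) = √298260*(975/1012) = (6*√8285)*(975/1012) = 2925*√8285/506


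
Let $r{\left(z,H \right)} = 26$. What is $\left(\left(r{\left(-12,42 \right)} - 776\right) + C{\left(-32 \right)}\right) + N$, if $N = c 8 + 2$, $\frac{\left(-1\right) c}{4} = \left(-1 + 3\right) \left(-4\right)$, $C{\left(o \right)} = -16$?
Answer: $-508$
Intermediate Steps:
$c = 32$ ($c = - 4 \left(-1 + 3\right) \left(-4\right) = - 4 \cdot 2 \left(-4\right) = \left(-4\right) \left(-8\right) = 32$)
$N = 258$ ($N = 32 \cdot 8 + 2 = 256 + 2 = 258$)
$\left(\left(r{\left(-12,42 \right)} - 776\right) + C{\left(-32 \right)}\right) + N = \left(\left(26 - 776\right) - 16\right) + 258 = \left(-750 - 16\right) + 258 = -766 + 258 = -508$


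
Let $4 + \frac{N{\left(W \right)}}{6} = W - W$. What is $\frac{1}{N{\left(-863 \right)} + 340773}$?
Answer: $\frac{1}{340749} \approx 2.9347 \cdot 10^{-6}$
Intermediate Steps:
$N{\left(W \right)} = -24$ ($N{\left(W \right)} = -24 + 6 \left(W - W\right) = -24 + 6 \cdot 0 = -24 + 0 = -24$)
$\frac{1}{N{\left(-863 \right)} + 340773} = \frac{1}{-24 + 340773} = \frac{1}{340749}$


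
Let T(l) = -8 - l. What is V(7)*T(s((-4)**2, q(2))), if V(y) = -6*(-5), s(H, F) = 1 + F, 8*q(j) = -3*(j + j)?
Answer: -225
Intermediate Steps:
q(j) = -3*j/4 (q(j) = (-3*(j + j))/8 = (-6*j)/8 = -3*j/4)
V(y) = 30
V(7)*T(s((-4)**2, q(2))) = 30*(-8 - (1 - 3/4*2)) = 30*(-8 - (1 - 3/2)) = 30*(-8 - 1*(-1/2)) = 30*(-8 + 1/2) = 30*(-15/2) = -225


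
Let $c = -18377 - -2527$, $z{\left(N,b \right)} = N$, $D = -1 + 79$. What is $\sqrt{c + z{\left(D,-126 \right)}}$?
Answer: $2 i \sqrt{3943} \approx 125.59 i$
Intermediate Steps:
$D = 78$
$c = -15850$ ($c = -18377 + 2527 = -15850$)
$\sqrt{c + z{\left(D,-126 \right)}} = \sqrt{-15850 + 78} = \sqrt{-15772} = 2 i \sqrt{3943}$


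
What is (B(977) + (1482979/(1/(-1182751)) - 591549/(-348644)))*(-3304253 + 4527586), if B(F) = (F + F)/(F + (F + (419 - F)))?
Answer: -261084229070646219623865357/121676756 ≈ -2.1457e+18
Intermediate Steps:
B(F) = 2*F/(419 + F) (B(F) = (2*F)/(F + 419) = (2*F)/(419 + F) = 2*F/(419 + F))
(B(977) + (1482979/(1/(-1182751)) - 591549/(-348644)))*(-3304253 + 4527586) = (2*977/(419 + 977) + (1482979/(1/(-1182751)) - 591549/(-348644)))*(-3304253 + 4527586) = (2*977/1396 + (1482979/(-1/1182751) - 591549*(-1/348644)))*1223333 = (2*977*(1/1396) + (1482979*(-1182751) + 591549/348644))*1223333 = (977/698 + (-1753994895229 + 591549/348644))*1223333 = (977/698 - 611519796251627927/348644)*1223333 = -213420408891647833929/121676756*1223333 = -261084229070646219623865357/121676756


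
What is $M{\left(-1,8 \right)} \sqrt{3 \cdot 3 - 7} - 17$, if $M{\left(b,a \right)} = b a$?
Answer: $-17 - 8 \sqrt{2} \approx -28.314$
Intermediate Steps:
$M{\left(b,a \right)} = a b$
$M{\left(-1,8 \right)} \sqrt{3 \cdot 3 - 7} - 17 = 8 \left(-1\right) \sqrt{3 \cdot 3 - 7} - 17 = - 8 \sqrt{9 - 7} - 17 = - 8 \sqrt{2} - 17 = -17 - 8 \sqrt{2}$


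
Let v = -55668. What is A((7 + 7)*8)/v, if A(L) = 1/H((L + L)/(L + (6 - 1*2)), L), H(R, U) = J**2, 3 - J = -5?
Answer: -1/3562752 ≈ -2.8068e-7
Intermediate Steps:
J = 8 (J = 3 - 1*(-5) = 3 + 5 = 8)
H(R, U) = 64 (H(R, U) = 8**2 = 64)
A(L) = 1/64
A((7 + 7)*8)/v = (1/64)/(-55668) = (1/64)*(-1/55668) = -1/3562752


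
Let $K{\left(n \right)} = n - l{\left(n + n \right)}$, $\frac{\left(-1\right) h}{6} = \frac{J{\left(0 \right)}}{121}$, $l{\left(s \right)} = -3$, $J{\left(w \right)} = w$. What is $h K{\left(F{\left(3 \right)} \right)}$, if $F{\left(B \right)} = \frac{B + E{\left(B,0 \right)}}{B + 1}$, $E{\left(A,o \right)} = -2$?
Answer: $0$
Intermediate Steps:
$F{\left(B \right)} = \frac{-2 + B}{1 + B}$ ($F{\left(B \right)} = \frac{B - 2}{B + 1} = \frac{-2 + B}{1 + B}$)
$h = 0$ ($h = - 6 \cdot \frac{0}{121} = - 6 \cdot 0 \cdot \frac{1}{121} = \left(-6\right) 0 = 0$)
$K{\left(n \right)} = 3 + n$ ($K{\left(n \right)} = n - -3 = n + 3 = 3 + n$)
$h K{\left(F{\left(3 \right)} \right)} = 0 \left(3 + \frac{-2 + 3}{1 + 3}\right) = 0 \left(3 + \frac{1}{4} \cdot 1\right) = 0 \left(3 + \frac{1}{4}\right) = 0 \cdot \frac{13}{4} = 0$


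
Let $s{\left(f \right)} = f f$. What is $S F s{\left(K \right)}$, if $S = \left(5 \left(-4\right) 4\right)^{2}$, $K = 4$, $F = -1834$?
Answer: $-187801600$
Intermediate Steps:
$s{\left(f \right)} = f^{2}$
$S = 6400$ ($S = \left(\left(-20\right) 4\right)^{2} = \left(-80\right)^{2} = 6400$)
$S F s{\left(K \right)} = 6400 \left(- 1834 \cdot 4^{2}\right) = 6400 \left(\left(-1834\right) 16\right) = 6400 \left(-29344\right) = -187801600$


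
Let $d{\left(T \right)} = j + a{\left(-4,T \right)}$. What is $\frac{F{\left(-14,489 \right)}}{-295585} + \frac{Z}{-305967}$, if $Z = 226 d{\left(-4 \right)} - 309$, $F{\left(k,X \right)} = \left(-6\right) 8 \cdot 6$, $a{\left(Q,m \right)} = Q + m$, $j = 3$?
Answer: $\frac{513465311}{90439255695} \approx 0.0056775$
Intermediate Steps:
$d{\left(T \right)} = -1 + T$ ($d{\left(T \right)} = 3 + \left(-4 + T\right) = -1 + T$)
$F{\left(k,X \right)} = -288$ ($F{\left(k,X \right)} = \left(-48\right) 6 = -288$)
$Z = -1439$ ($Z = 226 \left(-1 - 4\right) - 309 = 226 \left(-5\right) - 309 = -1130 - 309 = -1439$)
$\frac{F{\left(-14,489 \right)}}{-295585} + \frac{Z}{-305967} = - \frac{288}{-295585} - \frac{1439}{-305967} = \left(-288\right) \left(- \frac{1}{295585}\right) - - \frac{1439}{305967} = \frac{288}{295585} + \frac{1439}{305967} = \frac{513465311}{90439255695}$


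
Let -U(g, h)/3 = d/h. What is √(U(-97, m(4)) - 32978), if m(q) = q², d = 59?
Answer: 5*I*√21113/4 ≈ 181.63*I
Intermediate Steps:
U(g, h) = -177/h
√(U(-97, m(4)) - 32978) = √(-177/(4²) - 32978) = √(-177/16 - 32978) = √(-527825/16) = 5*I*√21113/4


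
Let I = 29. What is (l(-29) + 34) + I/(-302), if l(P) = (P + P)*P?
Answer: 518203/302 ≈ 1715.9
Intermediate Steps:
l(P) = 2*P² (l(P) = (2*P)*P = 2*P²)
(l(-29) + 34) + I/(-302) = (2*(-29)² + 34) + 29/(-302) = (2*841 + 34) - 1/302*29 = (1682 + 34) - 29/302 = 1716 - 29/302 = 518203/302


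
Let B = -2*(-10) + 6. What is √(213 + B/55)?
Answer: √645755/55 ≈ 14.611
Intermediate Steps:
B = 26 (B = 20 + 6 = 26)
√(213 + B/55) = √(213 + 26/55) = √(11741/55) = √645755/55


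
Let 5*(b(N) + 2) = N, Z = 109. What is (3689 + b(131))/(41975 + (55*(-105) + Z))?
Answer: 18566/181545 ≈ 0.10227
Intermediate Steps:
b(N) = -2 + N/5
(3689 + b(131))/(41975 + (55*(-105) + Z)) = (3689 + (-2 + (⅕)*131))/(41975 + (55*(-105) + 109)) = (3689 + (-2 + 131/5))/(41975 + (-5775 + 109)) = (3689 + 121/5)/(41975 - 5666) = (18566/5)/36309 = (18566/5)*(1/36309) = 18566/181545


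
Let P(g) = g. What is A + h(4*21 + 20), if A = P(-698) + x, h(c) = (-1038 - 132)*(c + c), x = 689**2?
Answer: 230663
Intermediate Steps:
x = 474721
h(c) = -2340*c
A = 474023 (A = -698 + 474721 = 474023)
A + h(4*21 + 20) = 474023 - 2340*(4*21 + 20) = 474023 - 2340*(84 + 20) = 474023 - 2340*104 = 474023 - 243360 = 230663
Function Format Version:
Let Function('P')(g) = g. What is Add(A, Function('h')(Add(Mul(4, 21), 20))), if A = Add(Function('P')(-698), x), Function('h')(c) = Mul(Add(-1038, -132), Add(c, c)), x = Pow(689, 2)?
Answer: 230663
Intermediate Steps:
x = 474721
Function('h')(c) = Mul(-2340, c) (Function('h')(c) = Mul(-1170, Mul(2, c)) = Mul(-2340, c))
A = 474023 (A = Add(-698, 474721) = 474023)
Add(A, Function('h')(Add(Mul(4, 21), 20))) = Add(474023, Mul(-2340, Add(Mul(4, 21), 20))) = Add(474023, Mul(-2340, Add(84, 20))) = Add(474023, Mul(-2340, 104)) = Add(474023, -243360) = 230663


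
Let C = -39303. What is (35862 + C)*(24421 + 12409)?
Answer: -126732030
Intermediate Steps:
(35862 + C)*(24421 + 12409) = (35862 - 39303)*(24421 + 12409) = -3441*36830 = -126732030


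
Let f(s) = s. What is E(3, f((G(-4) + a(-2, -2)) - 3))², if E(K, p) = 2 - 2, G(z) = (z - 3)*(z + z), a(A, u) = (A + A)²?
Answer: 0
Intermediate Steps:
a(A, u) = 4*A² (a(A, u) = (2*A)² = 4*A²)
G(z) = 2*z*(-3 + z) (G(z) = (-3 + z)*(2*z) = 2*z*(-3 + z))
E(K, p) = 0
E(3, f((G(-4) + a(-2, -2)) - 3))² = 0² = 0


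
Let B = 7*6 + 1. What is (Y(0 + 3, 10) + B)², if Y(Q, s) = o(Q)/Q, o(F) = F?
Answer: 1936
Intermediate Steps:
B = 43 (B = 42 + 1 = 43)
Y(Q, s) = 1 (Y(Q, s) = Q/Q = 1)
(Y(0 + 3, 10) + B)² = (1 + 43)² = 44² = 1936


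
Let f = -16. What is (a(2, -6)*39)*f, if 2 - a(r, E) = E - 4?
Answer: -7488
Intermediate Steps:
a(r, E) = 6 - E (a(r, E) = 2 - (E - 4) = 2 - (-4 + E) = 2 + (4 - E) = 6 - E)
(a(2, -6)*39)*f = ((6 - 1*(-6))*39)*(-16) = ((6 + 6)*39)*(-16) = (12*39)*(-16) = 468*(-16) = -7488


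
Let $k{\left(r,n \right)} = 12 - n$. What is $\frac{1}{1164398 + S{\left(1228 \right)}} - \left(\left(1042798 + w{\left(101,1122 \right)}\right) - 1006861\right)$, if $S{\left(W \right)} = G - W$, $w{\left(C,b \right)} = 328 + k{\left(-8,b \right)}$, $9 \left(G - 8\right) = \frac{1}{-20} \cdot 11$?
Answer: $- \frac{7360473679315}{209372029} \approx -35155.0$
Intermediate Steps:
$G = \frac{1429}{180}$ ($G = 8 + \frac{\frac{1}{-20} \cdot 11}{9} = 8 + \frac{\left(- \frac{1}{20}\right) 11}{9} = 8 + \frac{1}{9} \left(- \frac{11}{20}\right) = 8 - \frac{11}{180} = \frac{1429}{180} \approx 7.9389$)
$w{\left(C,b \right)} = 340 - b$ ($w{\left(C,b \right)} = 328 - \left(-12 + b\right) = 340 - b$)
$S{\left(W \right)} = \frac{1429}{180} - W$
$\frac{1}{1164398 + S{\left(1228 \right)}} - \left(\left(1042798 + w{\left(101,1122 \right)}\right) - 1006861\right) = \frac{1}{1164398 + \left(\frac{1429}{180} - 1228\right)} - \left(\left(1042798 + \left(340 - 1122\right)\right) - 1006861\right) = \frac{1}{1164398 - \frac{219611}{180}} - \left(\left(1042798 - 782\right) - 1006861\right) = \frac{1}{\frac{209372029}{180}} - \left(1042016 - 1006861\right) = \frac{180}{209372029} - 35155 = - \frac{7360473679315}{209372029}$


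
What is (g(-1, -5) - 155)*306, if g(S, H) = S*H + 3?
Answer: -44982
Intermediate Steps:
g(S, H) = 3 + H*S (g(S, H) = H*S + 3 = 3 + H*S)
(g(-1, -5) - 155)*306 = ((3 - 5*(-1)) - 155)*306 = ((3 + 5) - 155)*306 = (8 - 155)*306 = -147*306 = -44982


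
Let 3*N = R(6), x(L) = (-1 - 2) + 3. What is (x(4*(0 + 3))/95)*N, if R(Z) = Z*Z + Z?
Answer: 0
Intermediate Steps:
R(Z) = Z + Z**2 (R(Z) = Z**2 + Z = Z + Z**2)
x(L) = 0 (x(L) = -3 + 3 = 0)
N = 14 (N = (6*(1 + 6))/3 = (6*7)/3 = (1/3)*42 = 14)
(x(4*(0 + 3))/95)*N = (0/95)*14 = (0*(1/95))*14 = 0*14 = 0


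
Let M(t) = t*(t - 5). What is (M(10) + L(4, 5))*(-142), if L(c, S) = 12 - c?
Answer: -8236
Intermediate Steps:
M(t) = t*(-5 + t)
(M(10) + L(4, 5))*(-142) = (10*(-5 + 10) + (12 - 1*4))*(-142) = (10*5 + (12 - 4))*(-142) = (50 + 8)*(-142) = 58*(-142) = -8236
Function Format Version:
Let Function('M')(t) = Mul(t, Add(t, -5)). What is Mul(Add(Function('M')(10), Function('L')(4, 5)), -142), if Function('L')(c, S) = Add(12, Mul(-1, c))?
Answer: -8236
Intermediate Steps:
Function('M')(t) = Mul(t, Add(-5, t))
Mul(Add(Function('M')(10), Function('L')(4, 5)), -142) = Mul(Add(Mul(10, Add(-5, 10)), Add(12, Mul(-1, 4))), -142) = Mul(Add(Mul(10, 5), Add(12, -4)), -142) = Mul(Add(50, 8), -142) = Mul(58, -142) = -8236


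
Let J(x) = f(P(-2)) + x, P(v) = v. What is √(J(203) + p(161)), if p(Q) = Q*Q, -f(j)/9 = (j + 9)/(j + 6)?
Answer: √104433/2 ≈ 161.58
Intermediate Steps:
f(j) = -9*(9 + j)/(6 + j) (f(j) = -9*(j + 9)/(j + 6) = -9*(9 + j)/(6 + j))
p(Q) = Q²
J(x) = -63/4 + x (J(x) = 9*(-9 - 1*(-2))/(6 - 2) + x = 9*(-9 + 2)/4 + x = 9*(¼)*(-7) + x = -63/4 + x)
√(J(203) + p(161)) = √((-63/4 + 203) + 161²) = √(749/4 + 25921) = √(104433/4) = √104433/2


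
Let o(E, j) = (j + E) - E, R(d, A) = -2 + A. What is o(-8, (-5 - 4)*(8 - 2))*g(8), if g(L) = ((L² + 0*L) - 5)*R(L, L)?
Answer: -19116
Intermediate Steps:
o(E, j) = j (o(E, j) = (E + j) - E = j)
g(L) = (-5 + L²)*(-2 + L) (g(L) = ((L² + 0*L) - 5)*(-2 + L) = ((L² + 0) - 5)*(-2 + L) = (L² - 5)*(-2 + L) = (-5 + L²)*(-2 + L))
o(-8, (-5 - 4)*(8 - 2))*g(8) = ((-5 - 4)*(8 - 2))*((-5 + 8²)*(-2 + 8)) = (-9*6)*((-5 + 64)*6) = -3186*6 = -54*354 = -19116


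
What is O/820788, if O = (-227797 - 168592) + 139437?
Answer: -64238/205197 ≈ -0.31306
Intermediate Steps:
O = -256952 (O = -396389 + 139437 = -256952)
O/820788 = -256952/820788 = -256952*1/820788 = -64238/205197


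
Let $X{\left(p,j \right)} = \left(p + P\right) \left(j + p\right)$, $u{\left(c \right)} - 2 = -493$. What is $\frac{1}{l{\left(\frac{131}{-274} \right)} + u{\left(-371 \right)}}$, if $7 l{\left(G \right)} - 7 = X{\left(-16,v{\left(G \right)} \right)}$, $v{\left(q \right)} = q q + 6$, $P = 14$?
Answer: $- \frac{262766}{128021741} \approx -0.0020525$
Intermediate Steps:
$u{\left(c \right)} = -491$ ($u{\left(c \right)} = 2 - 493 = -491$)
$v{\left(q \right)} = 6 + q^{2}$ ($v{\left(q \right)} = q^{2} + 6 = 6 + q^{2}$)
$X{\left(p,j \right)} = \left(14 + p\right) \left(j + p\right)$ ($X{\left(p,j \right)} = \left(p + 14\right) \left(j + p\right) = \left(14 + p\right) \left(j + p\right)$)
$l{\left(G \right)} = \frac{27}{7} - \frac{2 G^{2}}{7}$ ($l{\left(G \right)} = 1 + \frac{\left(-16\right)^{2} + 14 \left(6 + G^{2}\right) + 14 \left(-16\right) + \left(6 + G^{2}\right) \left(-16\right)}{7} = 1 + \frac{256 + \left(84 + 14 G^{2}\right) - 224 - \left(96 + 16 G^{2}\right)}{7} = 1 + \frac{20 - 2 G^{2}}{7} = 1 - \left(- \frac{20}{7} + \frac{2 G^{2}}{7}\right) = \frac{27}{7} - \frac{2 G^{2}}{7}$)
$\frac{1}{l{\left(\frac{131}{-274} \right)} + u{\left(-371 \right)}} = \frac{1}{\left(\frac{27}{7} - \frac{2 \left(\frac{131}{-274}\right)^{2}}{7}\right) - 491} = \frac{1}{\left(\frac{27}{7} - \frac{2 \left(131 \left(- \frac{1}{274}\right)\right)^{2}}{7}\right) - 491} = \frac{1}{\left(\frac{27}{7} - \frac{2 \left(- \frac{131}{274}\right)^{2}}{7}\right) - 491} = \frac{1}{\left(\frac{27}{7} - \frac{17161}{262766}\right) - 491} = \frac{1}{\frac{996365}{262766} - 491} = \frac{1}{- \frac{128021741}{262766}} = - \frac{262766}{128021741}$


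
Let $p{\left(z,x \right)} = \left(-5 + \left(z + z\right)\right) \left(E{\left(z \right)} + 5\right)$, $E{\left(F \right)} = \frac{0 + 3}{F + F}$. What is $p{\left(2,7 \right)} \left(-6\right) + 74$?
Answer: $\frac{217}{2} \approx 108.5$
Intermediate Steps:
$E{\left(F \right)} = \frac{3}{2 F}$
$p{\left(z,x \right)} = \left(-5 + 2 z\right) \left(5 + \frac{3}{2 z}\right)$ ($p{\left(z,x \right)} = \left(-5 + \left(z + z\right)\right) \left(\frac{3}{2 z} + 5\right) = \left(-5 + 2 z\right) \left(5 + \frac{3}{2 z}\right)$)
$p{\left(2,7 \right)} \left(-6\right) + 74 = \left(-22 + 10 \cdot 2 - \frac{15}{2 \cdot 2}\right) \left(-6\right) + 74 = \left(-22 + 20 - \frac{15}{4}\right) \left(-6\right) + 74 = \left(- \frac{23}{4}\right) \left(-6\right) + 74 = \frac{69}{2} + 74 = \frac{217}{2}$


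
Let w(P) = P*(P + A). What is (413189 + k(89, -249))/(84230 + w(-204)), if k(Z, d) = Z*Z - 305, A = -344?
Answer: 420805/196022 ≈ 2.1467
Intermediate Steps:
k(Z, d) = -305 + Z**2 (k(Z, d) = Z**2 - 305 = -305 + Z**2)
w(P) = P*(-344 + P) (w(P) = P*(P - 344) = P*(-344 + P))
(413189 + k(89, -249))/(84230 + w(-204)) = (413189 + (-305 + 89**2))/(84230 - 204*(-344 - 204)) = (413189 + (-305 + 7921))/(84230 - 204*(-548)) = (413189 + 7616)/(84230 + 111792) = 420805/196022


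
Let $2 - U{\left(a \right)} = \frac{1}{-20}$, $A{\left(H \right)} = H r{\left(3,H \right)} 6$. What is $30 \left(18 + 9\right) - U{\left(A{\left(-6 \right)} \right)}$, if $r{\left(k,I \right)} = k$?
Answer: $\frac{16159}{20} \approx 807.95$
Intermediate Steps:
$A{\left(H \right)} = 18 H$ ($A{\left(H \right)} = H 3 \cdot 6 = 3 H 6 = 18 H$)
$U{\left(a \right)} = \frac{41}{20}$ ($U{\left(a \right)} = 2 - \frac{1}{-20} = 2 - - \frac{1}{20} = 2 + \frac{1}{20} = \frac{41}{20}$)
$30 \left(18 + 9\right) - U{\left(A{\left(-6 \right)} \right)} = 30 \left(18 + 9\right) - \frac{41}{20} = 30 \cdot 27 - \frac{41}{20} = 810 - \frac{41}{20} = \frac{16159}{20}$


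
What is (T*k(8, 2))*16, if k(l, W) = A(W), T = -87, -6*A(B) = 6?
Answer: 1392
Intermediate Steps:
A(B) = -1 (A(B) = -⅙*6 = -1)
k(l, W) = -1
(T*k(8, 2))*16 = -87*(-1)*16 = 87*16 = 1392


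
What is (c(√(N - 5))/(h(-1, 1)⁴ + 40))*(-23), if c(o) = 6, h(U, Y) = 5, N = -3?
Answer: -138/665 ≈ -0.20752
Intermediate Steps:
(c(√(N - 5))/(h(-1, 1)⁴ + 40))*(-23) = (6/(5⁴ + 40))*(-23) = (6/(625 + 40))*(-23) = (6/665)*(-23) = -138/665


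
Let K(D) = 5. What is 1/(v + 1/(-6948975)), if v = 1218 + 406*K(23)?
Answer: 6948975/22570270799 ≈ 0.00030788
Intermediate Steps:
v = 3248 (v = 1218 + 406*5 = 1218 + 2030 = 3248)
1/(v + 1/(-6948975)) = 1/(3248 + 1/(-6948975)) = 1/(3248 - 1/6948975) = 1/(22570270799/6948975) = 6948975/22570270799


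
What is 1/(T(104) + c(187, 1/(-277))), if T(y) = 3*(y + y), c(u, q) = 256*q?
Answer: 277/172592 ≈ 0.0016049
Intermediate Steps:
T(y) = 6*y (T(y) = 3*(2*y) = 6*y)
1/(T(104) + c(187, 1/(-277))) = 1/(6*104 + 256/(-277)) = 1/(624 + 256*(-1/277)) = 1/(624 - 256/277) = 1/(172592/277) = 277/172592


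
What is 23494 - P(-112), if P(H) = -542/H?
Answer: 1315393/56 ≈ 23489.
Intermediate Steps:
23494 - P(-112) = 23494 - (-542)/(-112) = 23494 - (-542)*(-1)/112 = 23494 - 1*271/56 = 23494 - 271/56 = 1315393/56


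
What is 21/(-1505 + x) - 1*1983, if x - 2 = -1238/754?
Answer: -1124864667/567250 ≈ -1983.0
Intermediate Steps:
x = 135/377 (x = 2 - 1238/754 = 2 - 1238*1/754 = 2 - 619/377 = 135/377 ≈ 0.35809)
21/(-1505 + x) - 1*1983 = 21/(-1505 + 135/377) - 1*1983 = 21/(-567250/377) - 1983 = 21*(-377/567250) - 1983 = -7917/567250 - 1983 = -1124864667/567250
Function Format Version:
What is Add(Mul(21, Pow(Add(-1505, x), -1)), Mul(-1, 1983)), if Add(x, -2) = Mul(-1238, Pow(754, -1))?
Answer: Rational(-1124864667, 567250) ≈ -1983.0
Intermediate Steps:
x = Rational(135, 377) (x = Add(2, Mul(-1238, Pow(754, -1))) = Add(2, Mul(-1238, Rational(1, 754))) = Add(2, Rational(-619, 377)) = Rational(135, 377) ≈ 0.35809)
Add(Mul(21, Pow(Add(-1505, x), -1)), Mul(-1, 1983)) = Add(Mul(21, Pow(Add(-1505, Rational(135, 377)), -1)), Mul(-1, 1983)) = Add(Mul(21, Pow(Rational(-567250, 377), -1)), -1983) = Add(Mul(21, Rational(-377, 567250)), -1983) = Add(Rational(-7917, 567250), -1983) = Rational(-1124864667, 567250)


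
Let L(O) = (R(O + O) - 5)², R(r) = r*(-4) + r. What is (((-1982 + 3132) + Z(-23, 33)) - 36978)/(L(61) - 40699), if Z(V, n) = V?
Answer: -35851/96942 ≈ -0.36982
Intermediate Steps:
R(r) = -3*r (R(r) = -4*r + r = -3*r)
L(O) = (-5 - 6*O)² (L(O) = (-3*(O + O) - 5)² = (-6*O - 5)² = (-5 - 6*O)²)
(((-1982 + 3132) + Z(-23, 33)) - 36978)/(L(61) - 40699) = (((-1982 + 3132) - 23) - 36978)/((5 + 6*61)² - 40699) = ((1150 - 23) - 36978)/((5 + 366)² - 40699) = (1127 - 36978)/(371² - 40699) = -35851/(137641 - 40699) = -35851/96942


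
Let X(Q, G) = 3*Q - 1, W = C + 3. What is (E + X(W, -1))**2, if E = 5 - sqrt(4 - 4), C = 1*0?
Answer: 169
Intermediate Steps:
C = 0
W = 3 (W = 0 + 3 = 3)
X(Q, G) = -1 + 3*Q
E = 5 (E = 5 - sqrt(0) = 5 - 1*0 = 5 + 0 = 5)
(E + X(W, -1))**2 = (5 + (-1 + 3*3))**2 = (5 + (-1 + 9))**2 = (5 + 8)**2 = 13**2 = 169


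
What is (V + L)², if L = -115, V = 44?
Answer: 5041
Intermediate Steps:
(V + L)² = (44 - 115)² = (-71)² = 5041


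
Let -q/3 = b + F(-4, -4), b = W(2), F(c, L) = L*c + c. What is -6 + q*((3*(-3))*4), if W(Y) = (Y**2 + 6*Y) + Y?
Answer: 3234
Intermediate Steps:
F(c, L) = c + L*c
W(Y) = Y**2 + 7*Y
b = 18 (b = 2*(7 + 2) = 2*9 = 18)
q = -90 (q = -3*(18 - 4*(1 - 4)) = -3*(18 - 4*(-3)) = -3*(18 + 12) = -3*30 = -90)
-6 + q*((3*(-3))*4) = -6 - 90*3*(-3)*4 = -6 - (-810)*4 = -6 - 90*(-36) = -6 + 3240 = 3234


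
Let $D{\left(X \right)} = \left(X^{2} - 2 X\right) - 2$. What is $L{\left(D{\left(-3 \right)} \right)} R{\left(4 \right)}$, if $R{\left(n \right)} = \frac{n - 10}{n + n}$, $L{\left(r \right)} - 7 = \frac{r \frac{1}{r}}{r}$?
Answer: $- \frac{69}{13} \approx -5.3077$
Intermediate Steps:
$D{\left(X \right)} = -2 + X^{2} - 2 X$
$L{\left(r \right)} = 7 + \frac{1}{r}$ ($L{\left(r \right)} = 7 + \frac{r \frac{1}{r}}{r} = 7 + 1 \frac{1}{r} = 7 + \frac{1}{r}$)
$R{\left(n \right)} = \frac{-10 + n}{2 n}$
$L{\left(D{\left(-3 \right)} \right)} R{\left(4 \right)} = \left(7 + \frac{1}{-2 + \left(-3\right)^{2} - -6}\right) \frac{-10 + 4}{2 \cdot 4} = \left(7 + \frac{1}{-2 + 9 + 6}\right) \frac{1}{2} \cdot \frac{1}{4} \left(-6\right) = \left(7 + \frac{1}{13}\right) \left(- \frac{3}{4}\right) = \frac{92}{13} \left(- \frac{3}{4}\right) = - \frac{69}{13}$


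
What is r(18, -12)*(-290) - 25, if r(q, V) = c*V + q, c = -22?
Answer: -81805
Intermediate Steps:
r(q, V) = q - 22*V (r(q, V) = -22*V + q = q - 22*V)
r(18, -12)*(-290) - 25 = (18 - 22*(-12))*(-290) - 25 = (18 + 264)*(-290) - 25 = 282*(-290) - 25 = -81780 - 25 = -81805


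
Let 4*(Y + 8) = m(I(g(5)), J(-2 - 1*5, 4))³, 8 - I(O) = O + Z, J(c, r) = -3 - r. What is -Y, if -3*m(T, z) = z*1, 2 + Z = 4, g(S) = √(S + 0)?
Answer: 521/108 ≈ 4.8241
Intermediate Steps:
g(S) = √S
Z = 2 (Z = -2 + 4 = 2)
I(O) = 6 - O (I(O) = 8 - (O + 2) = 8 - (2 + O) = 8 + (-2 - O) = 6 - O)
m(T, z) = -z/3
Y = -521/108 (Y = -8 + (-(-3 - 1*4)/3)³/4 = -8 + (-(-3 - 4)/3)³/4 = -8 + (-⅓*(-7))³/4 = -8 + (7/3)³/4 = -8 + (¼)*(343/27) = -8 + 343/108 = -521/108 ≈ -4.8241)
-Y = -1*(-521/108) = 521/108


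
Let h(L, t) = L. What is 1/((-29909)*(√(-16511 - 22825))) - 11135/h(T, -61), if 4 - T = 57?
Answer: 11135/53 + I*√9834/588250212 ≈ 210.09 + 1.6858e-7*I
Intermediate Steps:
T = -53 (T = 4 - 1*57 = 4 - 57 = -53)
1/((-29909)*(√(-16511 - 22825))) - 11135/h(T, -61) = 1/((-29909)*(√(-16511 - 22825))) - 11135/(-53) = -(-I*√9834/19668)/29909 - 11135*(-1/53) = -(-I*√9834/19668)/29909 + 11135/53 = -(-1)*I*√9834/588250212 + 11135/53 = I*√9834/588250212 + 11135/53 = 11135/53 + I*√9834/588250212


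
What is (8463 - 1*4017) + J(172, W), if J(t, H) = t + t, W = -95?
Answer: 4790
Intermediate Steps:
J(t, H) = 2*t
(8463 - 1*4017) + J(172, W) = (8463 - 1*4017) + 2*172 = (8463 - 4017) + 344 = 4446 + 344 = 4790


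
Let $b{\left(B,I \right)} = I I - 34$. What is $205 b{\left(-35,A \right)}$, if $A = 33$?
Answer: $216275$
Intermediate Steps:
$b{\left(B,I \right)} = -34 + I^{2}$ ($b{\left(B,I \right)} = I^{2} - 34 = -34 + I^{2}$)
$205 b{\left(-35,A \right)} = 205 \left(-34 + 33^{2}\right) = 205 \left(-34 + 1089\right) = 205 \cdot 1055 = 216275$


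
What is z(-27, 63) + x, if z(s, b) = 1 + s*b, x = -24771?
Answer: -26471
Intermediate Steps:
z(s, b) = 1 + b*s
z(-27, 63) + x = (1 + 63*(-27)) - 24771 = (1 - 1701) - 24771 = -1700 - 24771 = -26471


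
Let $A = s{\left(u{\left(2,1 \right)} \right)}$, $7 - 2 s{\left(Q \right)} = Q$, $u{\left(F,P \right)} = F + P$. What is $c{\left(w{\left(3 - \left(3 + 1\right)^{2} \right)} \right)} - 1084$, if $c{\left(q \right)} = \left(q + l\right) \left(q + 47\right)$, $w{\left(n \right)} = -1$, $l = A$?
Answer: $-1038$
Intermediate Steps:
$s{\left(Q \right)} = \frac{7}{2} - \frac{Q}{2}$
$A = 2$ ($A = \frac{7}{2} - \frac{2 + 1}{2} = \frac{7}{2} - \frac{3}{2} = 2$)
$l = 2$
$c{\left(q \right)} = \left(2 + q\right) \left(47 + q\right)$ ($c{\left(q \right)} = \left(q + 2\right) \left(q + 47\right) = \left(2 + q\right) \left(47 + q\right)$)
$c{\left(w{\left(3 - \left(3 + 1\right)^{2} \right)} \right)} - 1084 = \left(94 + \left(-1\right)^{2} + 49 \left(-1\right)\right) - 1084 = \left(94 + 1 - 49\right) - 1084 = 46 - 1084 = -1038$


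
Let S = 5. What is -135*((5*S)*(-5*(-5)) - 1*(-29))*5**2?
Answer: -2207250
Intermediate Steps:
-135*((5*S)*(-5*(-5)) - 1*(-29))*5**2 = -135*((5*5)*(-5*(-5)) - 1*(-29))*5**2 = -135*(25*25 + 29)*25 = -135*(625 + 29)*25 = -135*654*25 = -88290*25 = -2207250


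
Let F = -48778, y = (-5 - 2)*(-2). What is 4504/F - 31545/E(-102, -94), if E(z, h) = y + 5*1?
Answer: -769393793/463391 ≈ -1660.4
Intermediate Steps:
y = 14 (y = -7*(-2) = 14)
E(z, h) = 19 (E(z, h) = 14 + 5*1 = 14 + 5 = 19)
4504/F - 31545/E(-102, -94) = 4504/(-48778) - 31545/19 = 4504*(-1/48778) - 31545*1/19 = -2252/24389 - 31545/19 = -769393793/463391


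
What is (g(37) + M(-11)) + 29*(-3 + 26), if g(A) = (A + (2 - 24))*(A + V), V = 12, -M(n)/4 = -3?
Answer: 1414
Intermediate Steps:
M(n) = 12 (M(n) = -4*(-3) = 12)
g(A) = (-22 + A)*(12 + A) (g(A) = (A + (2 - 24))*(A + 12) = (A - 22)*(12 + A) = (-22 + A)*(12 + A))
(g(37) + M(-11)) + 29*(-3 + 26) = ((-264 + 37² - 10*37) + 12) + 29*(-3 + 26) = ((-264 + 1369 - 370) + 12) + 29*23 = (735 + 12) + 667 = 747 + 667 = 1414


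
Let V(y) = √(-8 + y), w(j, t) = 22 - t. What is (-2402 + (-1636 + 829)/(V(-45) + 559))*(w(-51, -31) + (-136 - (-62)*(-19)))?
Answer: 3255017051/1074 - 3497*I*√53/1074 ≈ 3.0307e+6 - 23.704*I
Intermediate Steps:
(-2402 + (-1636 + 829)/(V(-45) + 559))*(w(-51, -31) + (-136 - (-62)*(-19))) = (-2402 + (-1636 + 829)/(√(-8 - 45) + 559))*((22 - 1*(-31)) + (-136 - (-62)*(-19))) = (-2402 - 807/(√(-53) + 559))*((22 + 31) + (-136 - 1*1178)) = (-2402 - 807/(I*√53 + 559))*(53 + (-136 - 1178)) = (-2402 - 807/(559 + I*√53))*(53 - 1314) = (-2402 - 807/(559 + I*√53))*(-1261) = 3028922 + 1017627/(559 + I*√53)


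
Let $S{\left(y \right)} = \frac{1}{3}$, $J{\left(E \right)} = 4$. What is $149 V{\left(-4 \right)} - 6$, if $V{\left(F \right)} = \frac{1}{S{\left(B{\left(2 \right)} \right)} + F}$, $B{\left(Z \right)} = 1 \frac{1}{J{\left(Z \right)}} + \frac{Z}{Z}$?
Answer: $- \frac{513}{11} \approx -46.636$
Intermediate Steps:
$B{\left(Z \right)} = \frac{5}{4}$ ($B{\left(Z \right)} = 1 \cdot \frac{1}{4} + \frac{Z}{Z} = 1 \cdot \frac{1}{4} + 1 = \frac{1}{4} + 1 = \frac{5}{4}$)
$S{\left(y \right)} = \frac{1}{3}$
$V{\left(F \right)} = \frac{1}{\frac{1}{3} + F}$
$149 V{\left(-4 \right)} - 6 = 149 \frac{3}{1 + 3 \left(-4\right)} - 6 = 149 \frac{3}{1 - 12} - 6 = 149 \frac{3}{-11} - 6 = 149 \cdot 3 \left(- \frac{1}{11}\right) - 6 = 149 \left(- \frac{3}{11}\right) - 6 = - \frac{447}{11} - 6 = - \frac{513}{11}$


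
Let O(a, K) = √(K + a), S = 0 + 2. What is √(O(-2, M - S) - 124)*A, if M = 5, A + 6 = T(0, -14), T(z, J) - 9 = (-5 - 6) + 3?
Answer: -5*I*√123 ≈ -55.453*I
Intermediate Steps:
S = 2
T(z, J) = 1 (T(z, J) = 9 + ((-5 - 6) + 3) = 9 + (-11 + 3) = 9 - 8 = 1)
A = -5 (A = -6 + 1 = -5)
√(O(-2, M - S) - 124)*A = √(√((5 - 1*2) - 2) - 124)*(-5) = √(√((5 - 2) - 2) - 124)*(-5) = √(√(3 - 2) - 124)*(-5) = √(√1 - 124)*(-5) = √(1 - 124)*(-5) = √(-123)*(-5) = (I*√123)*(-5) = -5*I*√123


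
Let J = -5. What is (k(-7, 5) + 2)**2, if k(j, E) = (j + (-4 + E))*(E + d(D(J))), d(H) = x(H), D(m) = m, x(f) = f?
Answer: 4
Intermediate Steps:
d(H) = H
k(j, E) = (-5 + E)*(-4 + E + j) (k(j, E) = (j + (-4 + E))*(E - 5) = (-4 + E + j)*(-5 + E) = (-5 + E)*(-4 + E + j))
(k(-7, 5) + 2)**2 = ((20 + 5**2 - 9*5 - 5*(-7) + 5*(-7)) + 2)**2 = ((20 + 25 - 45 + 35 - 35) + 2)**2 = (0 + 2)**2 = 2**2 = 4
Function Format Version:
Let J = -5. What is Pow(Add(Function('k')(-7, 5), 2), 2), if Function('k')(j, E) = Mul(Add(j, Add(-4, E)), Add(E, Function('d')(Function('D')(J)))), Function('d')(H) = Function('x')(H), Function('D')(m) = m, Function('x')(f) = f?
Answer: 4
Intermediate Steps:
Function('d')(H) = H
Function('k')(j, E) = Mul(Add(-5, E), Add(-4, E, j)) (Function('k')(j, E) = Mul(Add(j, Add(-4, E)), Add(E, -5)) = Mul(Add(-4, E, j), Add(-5, E)) = Mul(Add(-5, E), Add(-4, E, j)))
Pow(Add(Function('k')(-7, 5), 2), 2) = Pow(Add(Add(20, Pow(5, 2), Mul(-9, 5), Mul(-5, -7), Mul(5, -7)), 2), 2) = Pow(Add(Add(20, 25, -45, 35, -35), 2), 2) = Pow(Add(0, 2), 2) = Pow(2, 2) = 4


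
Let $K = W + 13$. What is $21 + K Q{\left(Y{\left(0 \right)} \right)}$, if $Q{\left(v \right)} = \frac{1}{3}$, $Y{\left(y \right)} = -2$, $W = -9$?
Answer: $\frac{67}{3} \approx 22.333$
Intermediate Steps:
$K = 4$ ($K = -9 + 13 = 4$)
$Q{\left(v \right)} = \frac{1}{3}$
$21 + K Q{\left(Y{\left(0 \right)} \right)} = 21 + 4 \cdot \frac{1}{3} = 21 + \frac{4}{3} = \frac{67}{3}$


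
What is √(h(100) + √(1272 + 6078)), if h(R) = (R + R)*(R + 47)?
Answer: √(29400 + 35*√6) ≈ 171.71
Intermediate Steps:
h(R) = 2*R*(47 + R) (h(R) = (2*R)*(47 + R) = 2*R*(47 + R))
√(h(100) + √(1272 + 6078)) = √(2*100*(47 + 100) + √(1272 + 6078)) = √(2*100*147 + √7350) = √(29400 + 35*√6)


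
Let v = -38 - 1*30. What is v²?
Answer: 4624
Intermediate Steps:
v = -68 (v = -38 - 30 = -68)
v² = (-68)² = 4624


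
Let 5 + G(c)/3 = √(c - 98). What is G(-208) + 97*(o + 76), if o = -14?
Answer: 5999 + 9*I*√34 ≈ 5999.0 + 52.479*I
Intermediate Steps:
G(c) = -15 + 3*√(-98 + c) (G(c) = -15 + 3*√(c - 98) = -15 + 3*√(-98 + c))
G(-208) + 97*(o + 76) = (-15 + 3*√(-98 - 208)) + 97*(-14 + 76) = (-15 + 3*√(-306)) + 97*62 = (-15 + 3*(3*I*√34)) + 6014 = (-15 + 9*I*√34) + 6014 = 5999 + 9*I*√34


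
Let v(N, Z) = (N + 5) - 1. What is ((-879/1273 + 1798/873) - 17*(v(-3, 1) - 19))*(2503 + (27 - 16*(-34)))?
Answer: 1050042006914/1111329 ≈ 9.4485e+5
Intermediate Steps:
v(N, Z) = 4 + N (v(N, Z) = (5 + N) - 1 = 4 + N)
((-879/1273 + 1798/873) - 17*(v(-3, 1) - 19))*(2503 + (27 - 16*(-34))) = ((-879/1273 + 1798/873) - 17*((4 - 3) - 19))*(2503 + (27 - 16*(-34))) = ((-879*1/1273 + 1798*(1/873)) - 17*(1 - 19))*(2503 + (27 + 544)) = ((-879/1273 + 1798/873) - 17*(-18))*(2503 + 571) = (1521487/1111329 + 306)*3074 = (341588161/1111329)*3074 = 1050042006914/1111329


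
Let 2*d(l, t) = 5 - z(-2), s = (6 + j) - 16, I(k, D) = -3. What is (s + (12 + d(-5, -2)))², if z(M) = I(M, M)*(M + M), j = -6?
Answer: 225/4 ≈ 56.250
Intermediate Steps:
s = -16 (s = (6 - 6) - 16 = 0 - 16 = -16)
z(M) = -6*M (z(M) = -3*(M + M) = -6*M)
d(l, t) = -7/2 (d(l, t) = (5 - (-6)*(-2))/2 = (5 - 1*12)/2 = (5 - 12)/2 = (½)*(-7) = -7/2)
(s + (12 + d(-5, -2)))² = (-16 + (12 - 7/2))² = (-16 + 17/2)² = (-15/2)² = 225/4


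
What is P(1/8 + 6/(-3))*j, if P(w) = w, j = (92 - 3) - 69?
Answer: -75/2 ≈ -37.500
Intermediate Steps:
j = 20 (j = 89 - 69 = 20)
P(1/8 + 6/(-3))*j = (1/8 + 6/(-3))*20 = (1*(⅛) + 6*(-⅓))*20 = (⅛ - 2)*20 = -15/8*20 = -75/2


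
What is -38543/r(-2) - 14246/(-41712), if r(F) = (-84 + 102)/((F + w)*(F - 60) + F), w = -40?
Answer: -348604146367/62568 ≈ -5.5716e+6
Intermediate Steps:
r(F) = 18/(F + (-60 + F)*(-40 + F)) (r(F) = (-84 + 102)/((F - 40)*(F - 60) + F) = 18/((-40 + F)*(-60 + F) + F) = 18/((-60 + F)*(-40 + F) + F) = 18/(F + (-60 + F)*(-40 + F)))
-38543/r(-2) - 14246/(-41712) = -38543/(18/(2400 + (-2)² - 99*(-2))) - 14246/(-41712) = -38543/(18/(2400 + 4 + 198)) - 14246*(-1/41712) = -38543/(18/2602) + 7123/20856 = -38543/(18*(1/2602)) + 7123/20856 = -38543/9/1301 + 7123/20856 = -38543*1301/9 + 7123/20856 = -50144443/9 + 7123/20856 = -348604146367/62568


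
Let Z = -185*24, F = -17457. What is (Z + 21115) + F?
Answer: -782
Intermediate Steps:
Z = -4440
(Z + 21115) + F = (-4440 + 21115) - 17457 = 16675 - 17457 = -782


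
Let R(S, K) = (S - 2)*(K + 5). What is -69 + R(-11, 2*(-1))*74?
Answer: -2955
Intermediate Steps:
R(S, K) = (-2 + S)*(5 + K)
-69 + R(-11, 2*(-1))*74 = -69 + (-10 - 4*(-1) + 5*(-11) + (2*(-1))*(-11))*74 = -69 + (-10 - 2*(-2) - 55 - 2*(-11))*74 = -69 + (-10 + 4 - 55 + 22)*74 = -69 - 39*74 = -69 - 2886 = -2955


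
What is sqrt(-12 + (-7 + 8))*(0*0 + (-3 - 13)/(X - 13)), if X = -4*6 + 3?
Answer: 8*I*sqrt(11)/17 ≈ 1.5608*I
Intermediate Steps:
X = -21 (X = -24 + 3 = -21)
sqrt(-12 + (-7 + 8))*(0*0 + (-3 - 13)/(X - 13)) = sqrt(-12 + (-7 + 8))*(0*0 + (-3 - 13)/(-21 - 13)) = sqrt(-12 + 1)*(0 - 16/(-34)) = sqrt(-11)*(0 - 16*(-1/34)) = (I*sqrt(11))*(0 + 8/17) = (I*sqrt(11))*(8/17) = 8*I*sqrt(11)/17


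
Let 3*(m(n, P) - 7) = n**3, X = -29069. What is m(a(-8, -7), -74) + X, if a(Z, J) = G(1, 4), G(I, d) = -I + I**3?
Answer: -29062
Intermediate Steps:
G(I, d) = I**3 - I
a(Z, J) = 0 (a(Z, J) = 1**3 - 1*1 = 1 - 1 = 0)
m(n, P) = 7 + n**3/3
m(a(-8, -7), -74) + X = (7 + (1/3)*0**3) - 29069 = (7 + (1/3)*0) - 29069 = (7 + 0) - 29069 = 7 - 29069 = -29062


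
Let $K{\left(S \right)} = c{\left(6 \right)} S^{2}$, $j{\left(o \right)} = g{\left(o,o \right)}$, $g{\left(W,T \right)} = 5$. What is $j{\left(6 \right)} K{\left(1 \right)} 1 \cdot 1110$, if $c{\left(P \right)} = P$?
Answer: $33300$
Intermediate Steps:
$j{\left(o \right)} = 5$
$K{\left(S \right)} = 6 S^{2}$
$j{\left(6 \right)} K{\left(1 \right)} 1 \cdot 1110 = 5 \cdot 6 \cdot 1^{2} \cdot 1 \cdot 1110 = 5 \cdot 6 \cdot 1 \cdot 1 \cdot 1110 = 5 \cdot 6 \cdot 1 \cdot 1110 = 30 \cdot 1 \cdot 1110 = 30 \cdot 1110 = 33300$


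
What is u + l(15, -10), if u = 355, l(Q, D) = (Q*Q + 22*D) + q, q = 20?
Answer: 380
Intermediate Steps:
l(Q, D) = 20 + Q² + 22*D (l(Q, D) = (Q*Q + 22*D) + 20 = (Q² + 22*D) + 20 = 20 + Q² + 22*D)
u + l(15, -10) = 355 + (20 + 15² + 22*(-10)) = 355 + (20 + 225 - 220) = 355 + 25 = 380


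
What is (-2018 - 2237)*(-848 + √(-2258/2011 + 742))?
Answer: 3608240 - 221260*√1108061/2011 ≈ 3.4924e+6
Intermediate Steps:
(-2018 - 2237)*(-848 + √(-2258/2011 + 742)) = -4255*(-848 + √(-2258*1/2011 + 742)) = -4255*(-848 + √(-2258/2011 + 742)) = -4255*(-848 + √(1489904/2011)) = -4255*(-848 + 52*√1108061/2011) = 3608240 - 221260*√1108061/2011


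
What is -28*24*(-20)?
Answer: 13440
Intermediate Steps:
-28*24*(-20) = -672*(-20) = 13440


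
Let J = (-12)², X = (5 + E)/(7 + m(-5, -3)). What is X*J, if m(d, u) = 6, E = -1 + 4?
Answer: 1152/13 ≈ 88.615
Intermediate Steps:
E = 3
X = 8/13 (X = (5 + 3)/(7 + 6) = 8/13 ≈ 0.61539)
J = 144
X*J = (8/13)*144 = 1152/13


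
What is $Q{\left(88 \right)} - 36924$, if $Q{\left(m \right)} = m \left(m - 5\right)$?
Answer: $-29620$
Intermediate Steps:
$Q{\left(m \right)} = m \left(-5 + m\right)$
$Q{\left(88 \right)} - 36924 = 88 \left(-5 + 88\right) - 36924 = 88 \cdot 83 - 36924 = 7304 - 36924 = -29620$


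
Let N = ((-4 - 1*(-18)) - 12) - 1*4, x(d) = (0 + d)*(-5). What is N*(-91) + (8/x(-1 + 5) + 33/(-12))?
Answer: 3577/20 ≈ 178.85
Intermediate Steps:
x(d) = -5*d (x(d) = d*(-5) = -5*d)
N = -2 (N = ((-4 + 18) - 12) - 4 = (14 - 12) - 4 = 2 - 4 = -2)
N*(-91) + (8/x(-1 + 5) + 33/(-12)) = -2*(-91) + (8/((-5*(-1 + 5))) + 33/(-12)) = 182 + (8/((-5*4)) + 33*(-1/12)) = 182 + (8/(-20) - 11/4) = 182 + (8*(-1/20) - 11/4) = 182 + (-⅖ - 11/4) = 182 - 63/20 = 3577/20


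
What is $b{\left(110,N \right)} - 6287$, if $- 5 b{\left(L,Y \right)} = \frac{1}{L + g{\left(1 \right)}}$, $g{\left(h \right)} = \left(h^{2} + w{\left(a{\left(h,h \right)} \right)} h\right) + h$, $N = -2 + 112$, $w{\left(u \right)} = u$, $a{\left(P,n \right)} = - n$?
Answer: $- \frac{3489286}{555} \approx -6287.0$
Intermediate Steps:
$N = 110$
$g{\left(h \right)} = h$ ($g{\left(h \right)} = \left(h^{2} + - h h\right) + h = \left(h^{2} - h^{2}\right) + h = 0 + h = h$)
$b{\left(L,Y \right)} = - \frac{1}{5 \left(1 + L\right)}$ ($b{\left(L,Y \right)} = - \frac{1}{5 \left(L + 1\right)} = - \frac{1}{5 \left(1 + L\right)}$)
$b{\left(110,N \right)} - 6287 = - \frac{1}{5 + 5 \cdot 110} - 6287 = - \frac{1}{5 + 550} - 6287 = - \frac{1}{555} - 6287 = - \frac{3489286}{555}$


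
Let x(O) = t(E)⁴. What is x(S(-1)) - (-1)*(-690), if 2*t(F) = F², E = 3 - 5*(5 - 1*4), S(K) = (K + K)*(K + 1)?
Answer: -674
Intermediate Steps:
S(K) = 2*K*(1 + K) (S(K) = (2*K)*(1 + K) = 2*K*(1 + K))
E = -2 (E = 3 - 5*(5 - 4) = 3 - 5*1 = 3 - 5 = -2)
t(F) = F²/2
x(O) = 16 (x(O) = ((½)*(-2)²)⁴ = ((½)*4)⁴ = 2⁴ = 16)
x(S(-1)) - (-1)*(-690) = 16 - (-1)*(-690) = 16 - 1*690 = 16 - 690 = -674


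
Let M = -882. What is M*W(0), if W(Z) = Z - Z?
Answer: 0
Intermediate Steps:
W(Z) = 0
M*W(0) = -882*0 = 0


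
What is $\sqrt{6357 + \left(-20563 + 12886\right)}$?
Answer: $2 i \sqrt{330} \approx 36.332 i$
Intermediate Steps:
$\sqrt{6357 + \left(-20563 + 12886\right)} = \sqrt{6357 - 7677} = \sqrt{-1320} = 2 i \sqrt{330}$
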